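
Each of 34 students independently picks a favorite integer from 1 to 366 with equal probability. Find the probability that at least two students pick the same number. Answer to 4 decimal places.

It's easier to compute the probability that all 34 are distinct.
P(all distinct) = 366/366 · 365/366 · ··· · 333/366 ≈ 0.2056.
So the probability of at least one match is 1 − 0.2056 = 0.7944.

0.7944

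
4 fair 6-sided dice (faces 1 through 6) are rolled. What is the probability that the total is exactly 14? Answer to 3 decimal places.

There are 6^4 = 1296 equally likely outcomes.
The number of ordered 4-tuples from {1,…,6} summing to 14 is 146.
P(sum = 14) = 146/1296 = 73/648 ≈ 0.113.

0.113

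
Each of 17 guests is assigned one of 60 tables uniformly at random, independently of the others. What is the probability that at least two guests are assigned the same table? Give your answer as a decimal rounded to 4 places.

0.9186

It's easier to compute the probability that all 17 are distinct.
P(all distinct) = 60/60 · 59/60 · ··· · 44/60 ≈ 0.0814.
So the probability of at least one match is 1 − 0.0814 = 0.9186.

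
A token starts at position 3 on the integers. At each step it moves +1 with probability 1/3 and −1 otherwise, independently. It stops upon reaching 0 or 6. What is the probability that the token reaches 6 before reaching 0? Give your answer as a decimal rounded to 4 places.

0.1111

Let r = q/p = (2/3)/(1/3) = 2. The recurrence P(i) = p·P(i+1) + q·P(i−1) with P(0)=0, P(6)=1 gives P(i) = (1 − r^i)/(1 − r^6).
P(3) = (1 − (2)^3) / (1 − (2)^6) = 1/9 ≈ 0.1111.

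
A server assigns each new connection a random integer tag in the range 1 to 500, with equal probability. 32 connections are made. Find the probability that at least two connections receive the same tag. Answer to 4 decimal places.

It's easier to compute the probability that all 32 are distinct.
P(all distinct) = 500/500 · 499/500 · ··· · 469/500 ≈ 0.3629.
So the probability of at least one match is 1 − 0.3629 = 0.6371.

0.6371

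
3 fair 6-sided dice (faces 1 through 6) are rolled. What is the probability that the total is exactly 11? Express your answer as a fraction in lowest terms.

1/8

There are 6^3 = 216 equally likely outcomes.
The number of ordered 3-tuples from {1,…,6} summing to 11 is 27.
P(sum = 11) = 27/216 = 1/8.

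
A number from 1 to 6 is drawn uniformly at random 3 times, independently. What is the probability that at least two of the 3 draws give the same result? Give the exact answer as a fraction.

4/9

P(all 3 different) = 6/6 · 5/6 · ··· · 4/6 = 5/9.
P(at least two equal) = 1 − 5/9 = 4/9.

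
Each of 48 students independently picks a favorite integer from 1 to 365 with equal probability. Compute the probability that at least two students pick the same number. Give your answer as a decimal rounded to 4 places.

0.9606

It's easier to compute the probability that all 48 are distinct.
P(all distinct) = 365/365 · 364/365 · ··· · 318/365 ≈ 0.0394.
So the probability of at least one match is 1 − 0.0394 = 0.9606.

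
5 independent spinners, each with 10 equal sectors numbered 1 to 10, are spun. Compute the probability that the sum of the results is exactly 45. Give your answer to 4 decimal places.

0.0013

There are 10^5 = 100000 equally likely outcomes.
The number of ordered 5-tuples from {1,…,10} summing to 45 is 126.
P(sum = 45) = 126/100000 = 63/50000 ≈ 0.0013.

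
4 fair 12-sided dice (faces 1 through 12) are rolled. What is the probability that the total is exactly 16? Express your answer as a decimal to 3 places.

There are 12^4 = 20736 equally likely outcomes.
The number of ordered 4-tuples from {1,…,12} summing to 16 is 451.
P(sum = 16) = 451/20736 ≈ 0.022.

0.022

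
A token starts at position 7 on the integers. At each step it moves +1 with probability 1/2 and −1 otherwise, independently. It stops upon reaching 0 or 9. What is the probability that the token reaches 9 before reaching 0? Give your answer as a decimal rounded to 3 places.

With a fair step, P(i) = ½P(i−1) + ½P(i+1) with P(0)=0, P(9)=1 has the linear solution P(i) = i/9.
P(7) = 7/9 ≈ 0.778.

0.778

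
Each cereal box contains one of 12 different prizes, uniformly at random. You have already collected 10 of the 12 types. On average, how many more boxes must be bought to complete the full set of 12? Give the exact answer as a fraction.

18

Starting from 10 distinct types, each trial gives a new one with probability (12−i)/12 when i types are held, so the wait for the next new type is 12/(12−i).
E = 12/2 + 12/1 = 18.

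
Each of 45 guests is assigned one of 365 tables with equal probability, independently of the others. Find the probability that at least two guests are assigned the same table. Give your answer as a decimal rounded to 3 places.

It's easier to compute the probability that all 45 are distinct.
P(all distinct) = 365/365 · 364/365 · ··· · 321/365 ≈ 0.059.
So the probability of at least one match is 1 − 0.059 = 0.941.

0.941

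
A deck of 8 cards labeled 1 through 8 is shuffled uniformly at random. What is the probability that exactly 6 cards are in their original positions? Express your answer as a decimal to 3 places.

Choose which 6 of the 8 are fixed: C(8,6) = 28 ways.
The remaining 2 must have no fixed point: D(2) = 1.
P = 28·1/40320 = 1/1440 ≈ 0.001.

0.001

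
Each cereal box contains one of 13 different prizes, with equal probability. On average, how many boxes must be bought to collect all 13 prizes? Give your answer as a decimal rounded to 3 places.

41.342

After i distinct types are collected, each trial gives a new one with probability (13−i)/13, so the expected wait for the next new type is 13/(13−i).
E = 13/13 + 13/12 + 13/11 + 13/10 + 13/9 + 13/8 + 13/7 + 13/6 + 13/5 + 13/4 + 13/3 + 13/2 + 13/1 = 1145993/27720 ≈ 41.342.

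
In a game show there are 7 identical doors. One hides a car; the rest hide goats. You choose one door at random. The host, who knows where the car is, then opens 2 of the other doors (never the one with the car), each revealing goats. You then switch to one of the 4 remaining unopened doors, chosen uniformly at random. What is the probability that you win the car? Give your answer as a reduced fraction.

3/14

Your original door holds the car with probability 1/7, so the other 6 collectively hold it with probability 6/7.
The host can always find 2 empty doors to open, so the reveals don't change that 6/7; it is now spread over the 4 remaining unopened doors.
P(win by switching) = (6/7) · (1/4) = 3/14.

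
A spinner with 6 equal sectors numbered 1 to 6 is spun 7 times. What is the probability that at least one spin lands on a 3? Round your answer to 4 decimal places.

0.7209

P(no spin lands on a 3) = (5/6)^7 ≈ 0.2791.
P(at least one) = 1 − 0.2791 = 0.7209.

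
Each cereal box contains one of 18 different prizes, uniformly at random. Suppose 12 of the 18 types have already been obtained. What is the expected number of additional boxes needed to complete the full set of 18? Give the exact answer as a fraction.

441/10

Starting from 12 distinct types, each trial gives a new one with probability (18−i)/18 when i types are held, so the wait for the next new type is 18/(18−i).
E = 18/6 + 18/5 + 18/4 + 18/3 + 18/2 + 18/1 = 441/10.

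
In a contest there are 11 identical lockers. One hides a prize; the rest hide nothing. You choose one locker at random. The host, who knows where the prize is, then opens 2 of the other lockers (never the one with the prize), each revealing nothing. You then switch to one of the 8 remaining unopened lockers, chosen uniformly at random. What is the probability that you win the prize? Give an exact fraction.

5/44

Your original locker holds the prize with probability 1/11, so the other 10 collectively hold it with probability 10/11.
The host can always find 2 empty lockers to open, so the reveals don't change that 10/11; it is now spread over the 8 remaining unopened lockers.
P(win by switching) = (10/11) · (1/8) = 5/44.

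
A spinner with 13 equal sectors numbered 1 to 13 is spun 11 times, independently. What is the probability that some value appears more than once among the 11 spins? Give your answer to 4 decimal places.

0.9983

P(all 11 different) = 13/13 · 12/13 · ··· · 3/13 ≈ 0.0017.
P(at least two equal) = 1 − 0.0017 = 0.9983.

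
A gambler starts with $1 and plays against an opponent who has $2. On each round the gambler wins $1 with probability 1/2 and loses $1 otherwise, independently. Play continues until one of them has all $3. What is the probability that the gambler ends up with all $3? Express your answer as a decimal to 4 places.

With a fair step, P(i) = ½P(i−1) + ½P(i+1) with P(0)=0, P(3)=1 has the linear solution P(i) = i/3.
P(1) = 1/3 ≈ 0.3333.

0.3333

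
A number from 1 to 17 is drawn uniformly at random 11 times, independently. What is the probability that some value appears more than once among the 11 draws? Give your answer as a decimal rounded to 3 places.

0.986

P(all 11 different) = 17/17 · 16/17 · ··· · 7/17 ≈ 0.014.
P(at least two equal) = 1 − 0.014 = 0.986.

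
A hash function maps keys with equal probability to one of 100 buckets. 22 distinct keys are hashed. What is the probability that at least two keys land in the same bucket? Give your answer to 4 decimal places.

It's easier to compute the probability that all 22 are distinct.
P(all distinct) = 100/100 · 99/100 · ··· · 79/100 ≈ 0.0824.
So the probability of at least one match is 1 − 0.0824 = 0.9176.

0.9176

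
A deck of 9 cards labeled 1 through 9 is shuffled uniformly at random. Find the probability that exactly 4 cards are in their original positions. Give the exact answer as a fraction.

11/720

Choose which 4 of the 9 are fixed: C(9,4) = 126 ways.
The remaining 5 must have no fixed point: D(5) = 44.
P = 126·44/362880 = 11/720.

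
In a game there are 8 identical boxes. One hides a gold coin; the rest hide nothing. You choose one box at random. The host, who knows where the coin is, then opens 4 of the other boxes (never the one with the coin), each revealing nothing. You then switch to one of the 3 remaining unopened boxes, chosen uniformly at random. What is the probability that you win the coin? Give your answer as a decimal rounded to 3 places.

0.292

Your original box holds the coin with probability 1/8, so the other 7 collectively hold it with probability 7/8.
The host can always find 4 empty boxes to open, so the reveals don't change that 7/8; it is now spread over the 3 remaining unopened boxes.
P(win by switching) = (7/8) · (1/3) = 7/24 ≈ 0.292.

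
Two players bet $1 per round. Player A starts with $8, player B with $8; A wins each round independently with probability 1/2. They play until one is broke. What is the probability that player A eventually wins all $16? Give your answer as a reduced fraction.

With a fair step, P(i) = ½P(i−1) + ½P(i+1) with P(0)=0, P(16)=1 has the linear solution P(i) = i/16.
P(8) = 8/16 = 1/2.

1/2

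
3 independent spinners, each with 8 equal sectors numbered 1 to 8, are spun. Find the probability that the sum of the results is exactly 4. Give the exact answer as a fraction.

3/512

There are 8^3 = 512 equally likely outcomes.
The number of ordered 3-tuples from {1,…,8} summing to 4 is 3.
P(sum = 4) = 3/512.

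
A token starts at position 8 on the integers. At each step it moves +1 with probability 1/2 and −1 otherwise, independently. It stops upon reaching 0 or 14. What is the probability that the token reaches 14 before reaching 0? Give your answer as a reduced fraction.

4/7

With a fair step, P(i) = ½P(i−1) + ½P(i+1) with P(0)=0, P(14)=1 has the linear solution P(i) = i/14.
P(8) = 8/14 = 4/7.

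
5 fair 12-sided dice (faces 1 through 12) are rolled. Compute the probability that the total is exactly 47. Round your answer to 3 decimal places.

There are 12^5 = 248832 equally likely outcomes.
The number of ordered 5-tuples from {1,…,12} summing to 47 is 2355.
P(sum = 47) = 2355/248832 = 785/82944 ≈ 0.009.

0.009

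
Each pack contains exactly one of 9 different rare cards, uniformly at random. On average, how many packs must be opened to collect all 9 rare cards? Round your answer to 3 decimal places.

After i distinct types are collected, each trial gives a new one with probability (9−i)/9, so the expected wait for the next new type is 9/(9−i).
E = 9/9 + 9/8 + 9/7 + 9/6 + 9/5 + 9/4 + 9/3 + 9/2 + 9/1 = 7129/280 ≈ 25.461.

25.461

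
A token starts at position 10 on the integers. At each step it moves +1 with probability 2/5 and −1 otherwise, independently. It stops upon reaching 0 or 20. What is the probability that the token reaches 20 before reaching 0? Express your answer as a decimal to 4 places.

0.0170

Let r = q/p = (3/5)/(2/5) = 3/2. The recurrence P(i) = p·P(i+1) + q·P(i−1) with P(0)=0, P(20)=1 gives P(i) = (1 − r^i)/(1 − r^20).
P(10) = (1 − (3/2)^10) / (1 − (3/2)^20) = 1024/60073 ≈ 0.0170.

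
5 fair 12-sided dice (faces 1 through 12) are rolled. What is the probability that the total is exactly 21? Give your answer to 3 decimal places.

0.018

There are 12^5 = 248832 equally likely outcomes.
The number of ordered 5-tuples from {1,…,12} summing to 21 is 4495.
P(sum = 21) = 4495/248832 ≈ 0.018.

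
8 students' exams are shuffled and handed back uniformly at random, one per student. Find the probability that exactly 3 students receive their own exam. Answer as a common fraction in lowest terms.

11/180

Choose which 3 of the 8 are fixed: C(8,3) = 56 ways.
The remaining 5 must have no fixed point: D(5) = 44.
P = 56·44/40320 = 11/180.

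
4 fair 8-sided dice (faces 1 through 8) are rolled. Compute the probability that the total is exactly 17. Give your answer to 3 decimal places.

There are 8^4 = 4096 equally likely outcomes.
The number of ordered 4-tuples from {1,…,8} summing to 17 is 336.
P(sum = 17) = 336/4096 = 21/256 ≈ 0.082.

0.082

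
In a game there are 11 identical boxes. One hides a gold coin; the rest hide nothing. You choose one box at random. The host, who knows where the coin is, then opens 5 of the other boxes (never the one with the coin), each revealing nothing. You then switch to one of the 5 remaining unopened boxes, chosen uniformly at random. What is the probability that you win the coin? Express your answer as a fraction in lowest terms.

Your original box holds the coin with probability 1/11, so the other 10 collectively hold it with probability 10/11.
The host can always find 5 empty boxes to open, so the reveals don't change that 10/11; it is now spread over the 5 remaining unopened boxes.
P(win by switching) = (10/11) · (1/5) = 2/11.

2/11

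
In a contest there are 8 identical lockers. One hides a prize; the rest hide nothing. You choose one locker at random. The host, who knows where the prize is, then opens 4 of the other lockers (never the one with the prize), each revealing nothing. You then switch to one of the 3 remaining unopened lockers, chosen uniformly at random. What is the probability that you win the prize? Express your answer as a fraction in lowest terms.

7/24

Your original locker holds the prize with probability 1/8, so the other 7 collectively hold it with probability 7/8.
The host can always find 4 empty lockers to open, so the reveals don't change that 7/8; it is now spread over the 3 remaining unopened lockers.
P(win by switching) = (7/8) · (1/3) = 7/24.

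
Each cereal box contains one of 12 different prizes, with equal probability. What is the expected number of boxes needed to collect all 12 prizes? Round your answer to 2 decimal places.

After i distinct types are collected, each trial gives a new one with probability (12−i)/12, so the expected wait for the next new type is 12/(12−i).
E = 12/12 + 12/11 + 12/10 + 12/9 + 12/8 + 12/7 + 12/6 + 12/5 + 12/4 + 12/3 + 12/2 + 12/1 = 86021/2310 ≈ 37.24.

37.24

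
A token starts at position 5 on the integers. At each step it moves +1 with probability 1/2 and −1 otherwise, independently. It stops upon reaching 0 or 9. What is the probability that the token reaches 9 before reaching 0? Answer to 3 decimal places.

With a fair step, P(i) = ½P(i−1) + ½P(i+1) with P(0)=0, P(9)=1 has the linear solution P(i) = i/9.
P(5) = 5/9 ≈ 0.556.

0.556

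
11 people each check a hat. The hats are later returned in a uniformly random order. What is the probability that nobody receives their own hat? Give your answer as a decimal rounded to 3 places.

This is the derangement probability: permutations of 11 with no fixed point.
D(11) = 11! · (1 − 1/1! + 1/2! − ··· + (−1)^11/11!) = 14684570.
P = 14684570/39916800 = 1468457/3991680 ≈ 0.368.

0.368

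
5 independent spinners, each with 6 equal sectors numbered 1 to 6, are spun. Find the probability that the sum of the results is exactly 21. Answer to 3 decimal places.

0.069

There are 6^5 = 7776 equally likely outcomes.
The number of ordered 5-tuples from {1,…,6} summing to 21 is 540.
P(sum = 21) = 540/7776 = 5/72 ≈ 0.069.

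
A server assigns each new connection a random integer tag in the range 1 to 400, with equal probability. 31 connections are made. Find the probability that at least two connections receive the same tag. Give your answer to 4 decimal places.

It's easier to compute the probability that all 31 are distinct.
P(all distinct) = 400/400 · 399/400 · ··· · 370/400 ≈ 0.3032.
So the probability of at least one match is 1 − 0.3032 = 0.6968.

0.6968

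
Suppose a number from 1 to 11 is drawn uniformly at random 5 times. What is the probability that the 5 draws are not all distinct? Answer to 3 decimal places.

0.656

P(all 5 different) = 11/11 · 10/11 · ··· · 7/11 ≈ 0.344.
P(at least two equal) = 1 − 0.344 = 0.656.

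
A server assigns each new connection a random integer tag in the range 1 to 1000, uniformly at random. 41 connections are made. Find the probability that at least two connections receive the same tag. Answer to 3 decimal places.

0.565

It's easier to compute the probability that all 41 are distinct.
P(all distinct) = 1000/1000 · 999/1000 · ··· · 960/1000 ≈ 0.435.
So the probability of at least one match is 1 − 0.435 = 0.565.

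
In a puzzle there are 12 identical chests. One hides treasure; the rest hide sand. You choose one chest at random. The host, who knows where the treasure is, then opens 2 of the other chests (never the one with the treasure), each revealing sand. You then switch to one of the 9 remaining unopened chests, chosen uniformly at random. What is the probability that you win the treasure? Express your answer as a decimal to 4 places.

0.1019

Your original chest holds the treasure with probability 1/12, so the other 11 collectively hold it with probability 11/12.
The host can always find 2 empty chests to open, so the reveals don't change that 11/12; it is now spread over the 9 remaining unopened chests.
P(win by switching) = (11/12) · (1/9) = 11/108 ≈ 0.1019.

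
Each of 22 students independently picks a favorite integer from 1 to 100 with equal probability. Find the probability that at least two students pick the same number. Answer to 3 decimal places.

0.918

It's easier to compute the probability that all 22 are distinct.
P(all distinct) = 100/100 · 99/100 · ··· · 79/100 ≈ 0.082.
So the probability of at least one match is 1 − 0.082 = 0.918.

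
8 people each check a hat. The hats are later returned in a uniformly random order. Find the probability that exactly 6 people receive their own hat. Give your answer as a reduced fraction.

Choose which 6 of the 8 are fixed: C(8,6) = 28 ways.
The remaining 2 must have no fixed point: D(2) = 1.
P = 28·1/40320 = 1/1440.

1/1440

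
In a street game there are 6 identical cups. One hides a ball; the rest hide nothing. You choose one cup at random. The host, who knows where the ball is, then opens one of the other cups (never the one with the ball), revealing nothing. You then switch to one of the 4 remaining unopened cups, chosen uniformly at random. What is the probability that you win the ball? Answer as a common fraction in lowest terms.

Your original cup holds the ball with probability 1/6, so the other 5 collectively hold it with probability 5/6.
The host can always find an empty cup to open, so this doesn't change that 5/6; it is now spread over the 4 remaining unopened cups.
P(win by switching) = (5/6) · (1/4) = 5/24.

5/24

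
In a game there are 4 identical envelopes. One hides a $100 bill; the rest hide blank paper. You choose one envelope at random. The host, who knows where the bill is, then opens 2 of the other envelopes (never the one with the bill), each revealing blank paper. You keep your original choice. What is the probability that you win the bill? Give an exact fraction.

1/4

The host can always open 2 empty envelopes regardless of your choice, so the reveals give no information about your original envelope.
P(win by staying) = 1/4.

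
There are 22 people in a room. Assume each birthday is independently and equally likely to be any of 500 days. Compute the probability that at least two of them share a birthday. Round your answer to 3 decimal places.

0.374

It's easier to compute the probability that all 22 are distinct.
P(all distinct) = 500/500 · 499/500 · ··· · 479/500 ≈ 0.626.
So the probability of at least one match is 1 − 0.626 = 0.374.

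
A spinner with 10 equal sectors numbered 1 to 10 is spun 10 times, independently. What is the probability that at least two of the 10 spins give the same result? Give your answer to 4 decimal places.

P(all 10 different) = 10/10 · 9/10 · ··· · 1/10 ≈ 0.0004.
P(at least two equal) = 1 − 0.0004 = 0.9996.

0.9996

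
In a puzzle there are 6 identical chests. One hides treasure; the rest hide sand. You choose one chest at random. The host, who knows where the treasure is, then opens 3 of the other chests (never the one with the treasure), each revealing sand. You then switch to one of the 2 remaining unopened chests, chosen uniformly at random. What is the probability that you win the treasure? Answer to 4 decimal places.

0.4167

Your original chest holds the treasure with probability 1/6, so the other 5 collectively hold it with probability 5/6.
The host can always find 3 empty chests to open, so the reveals don't change that 5/6; it is now spread over the 2 remaining unopened chests.
P(win by switching) = (5/6) · (1/2) = 5/12 ≈ 0.4167.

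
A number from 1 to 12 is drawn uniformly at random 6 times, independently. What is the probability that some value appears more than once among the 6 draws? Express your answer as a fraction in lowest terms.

P(all 6 different) = 12/12 · 11/12 · ··· · 7/12 = 385/1728.
P(at least two equal) = 1 − 385/1728 = 1343/1728.

1343/1728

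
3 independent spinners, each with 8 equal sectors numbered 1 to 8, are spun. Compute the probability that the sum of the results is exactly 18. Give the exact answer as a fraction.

There are 8^3 = 512 equally likely outcomes.
The number of ordered 3-tuples from {1,…,8} summing to 18 is 28.
P(sum = 18) = 28/512 = 7/128.

7/128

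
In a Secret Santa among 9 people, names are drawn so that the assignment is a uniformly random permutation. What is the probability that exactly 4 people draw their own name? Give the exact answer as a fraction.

Choose which 4 of the 9 are fixed: C(9,4) = 126 ways.
The remaining 5 must have no fixed point: D(5) = 44.
P = 126·44/362880 = 11/720.

11/720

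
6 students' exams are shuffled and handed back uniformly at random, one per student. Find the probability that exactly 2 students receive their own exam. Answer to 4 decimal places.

0.1875

Choose which 2 of the 6 are fixed: C(6,2) = 15 ways.
The remaining 4 must have no fixed point: D(4) = 9.
P = 15·9/720 = 3/16 ≈ 0.1875.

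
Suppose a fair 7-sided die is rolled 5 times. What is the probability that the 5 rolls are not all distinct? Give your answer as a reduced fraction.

P(all 5 different) = 7/7 · 6/7 · ··· · 3/7 = 360/2401.
P(at least two equal) = 1 − 360/2401 = 2041/2401.

2041/2401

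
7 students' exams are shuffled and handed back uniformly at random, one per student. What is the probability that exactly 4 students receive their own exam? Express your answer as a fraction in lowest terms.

1/72

Choose which 4 of the 7 are fixed: C(7,4) = 35 ways.
The remaining 3 must have no fixed point: D(3) = 2.
P = 35·2/5040 = 1/72.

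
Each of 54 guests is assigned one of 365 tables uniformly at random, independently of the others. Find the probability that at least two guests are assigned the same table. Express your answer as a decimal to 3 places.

0.984

It's easier to compute the probability that all 54 are distinct.
P(all distinct) = 365/365 · 364/365 · ··· · 312/365 ≈ 0.016.
So the probability of at least one match is 1 − 0.016 = 0.984.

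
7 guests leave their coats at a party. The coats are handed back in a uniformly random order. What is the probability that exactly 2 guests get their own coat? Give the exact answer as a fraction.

11/60

Choose which 2 of the 7 are fixed: C(7,2) = 21 ways.
The remaining 5 must have no fixed point: D(5) = 44.
P = 21·44/5040 = 11/60.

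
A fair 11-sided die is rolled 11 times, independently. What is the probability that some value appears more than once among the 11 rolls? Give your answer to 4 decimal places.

P(all 11 different) = 11/11 · 10/11 · ··· · 1/11 ≈ 0.0001.
P(at least two equal) = 1 − 0.0001 = 0.9999.

0.9999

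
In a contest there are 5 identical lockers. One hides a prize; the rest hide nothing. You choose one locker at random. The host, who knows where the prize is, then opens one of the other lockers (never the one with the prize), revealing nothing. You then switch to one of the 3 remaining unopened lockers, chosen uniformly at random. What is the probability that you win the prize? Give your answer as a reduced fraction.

Your original locker holds the prize with probability 1/5, so the other 4 collectively hold it with probability 4/5.
The host can always find an empty locker to open, so this doesn't change that 4/5; it is now spread over the 3 remaining unopened lockers.
P(win by switching) = (4/5) · (1/3) = 4/15.

4/15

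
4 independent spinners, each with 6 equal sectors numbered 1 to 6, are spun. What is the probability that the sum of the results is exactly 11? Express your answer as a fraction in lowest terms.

There are 6^4 = 1296 equally likely outcomes.
The number of ordered 4-tuples from {1,…,6} summing to 11 is 104.
P(sum = 11) = 104/1296 = 13/162.

13/162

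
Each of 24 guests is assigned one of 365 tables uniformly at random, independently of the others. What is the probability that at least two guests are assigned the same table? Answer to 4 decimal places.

0.5383

It's easier to compute the probability that all 24 are distinct.
P(all distinct) = 365/365 · 364/365 · ··· · 342/365 ≈ 0.4617.
So the probability of at least one match is 1 − 0.4617 = 0.5383.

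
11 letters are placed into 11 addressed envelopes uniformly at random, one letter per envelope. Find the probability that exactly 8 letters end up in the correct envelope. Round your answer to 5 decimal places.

0.00001

Choose which 8 of the 11 are fixed: C(11,8) = 165 ways.
The remaining 3 must have no fixed point: D(3) = 2.
P = 165·2/39916800 = 1/120960 ≈ 0.00001.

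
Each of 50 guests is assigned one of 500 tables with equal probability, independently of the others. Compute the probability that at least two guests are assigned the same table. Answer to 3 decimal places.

It's easier to compute the probability that all 50 are distinct.
P(all distinct) = 500/500 · 499/500 · ··· · 451/500 ≈ 0.079.
So the probability of at least one match is 1 − 0.079 = 0.921.

0.921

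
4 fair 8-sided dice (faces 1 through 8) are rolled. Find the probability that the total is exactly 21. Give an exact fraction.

There are 8^4 = 4096 equally likely outcomes.
The number of ordered 4-tuples from {1,…,8} summing to 21 is 284.
P(sum = 21) = 284/4096 = 71/1024.

71/1024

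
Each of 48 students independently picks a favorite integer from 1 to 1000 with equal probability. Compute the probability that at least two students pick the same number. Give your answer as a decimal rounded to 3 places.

It's easier to compute the probability that all 48 are distinct.
P(all distinct) = 1000/1000 · 999/1000 · ··· · 953/1000 ≈ 0.318.
So the probability of at least one match is 1 − 0.318 = 0.682.

0.682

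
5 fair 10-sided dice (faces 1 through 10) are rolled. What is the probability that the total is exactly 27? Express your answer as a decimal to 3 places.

0.060

There are 10^5 = 100000 equally likely outcomes.
The number of ordered 5-tuples from {1,…,10} summing to 27 is 6000.
P(sum = 27) = 6000/100000 = 3/50 ≈ 0.060.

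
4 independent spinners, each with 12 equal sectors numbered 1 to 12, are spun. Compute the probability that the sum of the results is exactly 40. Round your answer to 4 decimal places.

There are 12^4 = 20736 equally likely outcomes.
The number of ordered 4-tuples from {1,…,12} summing to 40 is 165.
P(sum = 40) = 165/20736 = 55/6912 ≈ 0.0080.

0.0080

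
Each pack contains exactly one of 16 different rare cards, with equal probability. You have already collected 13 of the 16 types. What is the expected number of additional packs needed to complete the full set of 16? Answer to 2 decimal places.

29.33

Starting from 13 distinct types, each trial gives a new one with probability (16−i)/16 when i types are held, so the wait for the next new type is 16/(16−i).
E = 16/3 + 16/2 + 16/1 = 88/3 ≈ 29.33.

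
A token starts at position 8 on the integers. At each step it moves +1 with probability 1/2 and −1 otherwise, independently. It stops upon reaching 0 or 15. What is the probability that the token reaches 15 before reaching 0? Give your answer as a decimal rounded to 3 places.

0.533

With a fair step, P(i) = ½P(i−1) + ½P(i+1) with P(0)=0, P(15)=1 has the linear solution P(i) = i/15.
P(8) = 8/15 ≈ 0.533.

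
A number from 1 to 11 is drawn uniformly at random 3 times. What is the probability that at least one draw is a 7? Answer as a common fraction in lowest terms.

331/1331

P(no draw is a 7) = (10/11)^3 = 1000/1331.
P(at least one) = 1 − 1000/1331 = 331/1331.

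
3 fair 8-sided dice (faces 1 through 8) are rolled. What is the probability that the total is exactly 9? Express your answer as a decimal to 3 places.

There are 8^3 = 512 equally likely outcomes.
The number of ordered 3-tuples from {1,…,8} summing to 9 is 28.
P(sum = 9) = 28/512 = 7/128 ≈ 0.055.

0.055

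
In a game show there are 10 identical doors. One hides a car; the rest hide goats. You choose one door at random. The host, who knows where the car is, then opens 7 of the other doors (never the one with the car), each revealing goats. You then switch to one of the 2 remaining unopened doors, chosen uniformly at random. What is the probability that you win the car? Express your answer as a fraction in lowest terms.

9/20

Your original door holds the car with probability 1/10, so the other 9 collectively hold it with probability 9/10.
The host can always find 7 empty doors to open, so the reveals don't change that 9/10; it is now spread over the 2 remaining unopened doors.
P(win by switching) = (9/10) · (1/2) = 9/20.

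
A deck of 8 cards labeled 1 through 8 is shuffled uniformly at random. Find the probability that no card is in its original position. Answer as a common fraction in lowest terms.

2119/5760

This is the derangement probability: permutations of 8 with no fixed point.
D(8) = 8! · (1 − 1/1! + 1/2! − ··· + (−1)^8/8!) = 14833.
P = 14833/40320 = 2119/5760.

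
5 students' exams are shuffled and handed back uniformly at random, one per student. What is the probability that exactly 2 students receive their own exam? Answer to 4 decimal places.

Choose which 2 of the 5 are fixed: C(5,2) = 10 ways.
The remaining 3 must have no fixed point: D(3) = 2.
P = 10·2/120 = 1/6 ≈ 0.1667.

0.1667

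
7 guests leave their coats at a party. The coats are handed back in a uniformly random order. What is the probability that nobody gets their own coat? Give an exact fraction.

103/280

This is the derangement probability: permutations of 7 with no fixed point.
D(7) = 7! · (1 − 1/1! + 1/2! − ··· + (−1)^7/7!) = 1854.
P = 1854/5040 = 103/280.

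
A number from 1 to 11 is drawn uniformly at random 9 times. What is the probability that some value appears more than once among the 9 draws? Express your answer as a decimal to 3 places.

0.992

P(all 9 different) = 11/11 · 10/11 · ··· · 3/11 ≈ 0.008.
P(at least two equal) = 1 − 0.008 = 0.992.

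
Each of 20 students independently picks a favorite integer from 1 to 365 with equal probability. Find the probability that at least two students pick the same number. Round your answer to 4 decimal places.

It's easier to compute the probability that all 20 are distinct.
P(all distinct) = 365/365 · 364/365 · ··· · 346/365 ≈ 0.5886.
So the probability of at least one match is 1 − 0.5886 = 0.4114.

0.4114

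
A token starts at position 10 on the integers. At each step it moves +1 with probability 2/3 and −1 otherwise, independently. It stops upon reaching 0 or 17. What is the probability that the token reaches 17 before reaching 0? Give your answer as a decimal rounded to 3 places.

0.999

Let r = q/p = (1/3)/(2/3) = 1/2. The recurrence P(i) = p·P(i+1) + q·P(i−1) with P(0)=0, P(17)=1 gives P(i) = (1 − r^i)/(1 − r^17).
P(10) = (1 − (1/2)^10) / (1 − (1/2)^17) = 130944/131071 ≈ 0.999.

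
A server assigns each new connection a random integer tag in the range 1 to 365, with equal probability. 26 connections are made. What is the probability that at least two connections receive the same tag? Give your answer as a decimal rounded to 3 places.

It's easier to compute the probability that all 26 are distinct.
P(all distinct) = 365/365 · 364/365 · ··· · 340/365 ≈ 0.402.
So the probability of at least one match is 1 − 0.402 = 0.598.

0.598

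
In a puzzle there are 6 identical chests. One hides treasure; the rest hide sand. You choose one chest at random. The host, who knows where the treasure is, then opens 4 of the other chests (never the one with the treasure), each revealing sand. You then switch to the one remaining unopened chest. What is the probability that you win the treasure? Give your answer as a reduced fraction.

5/6

Your original chest holds the treasure with probability 1/6, so the other 5 collectively hold it with probability 5/6.
The host can always find 4 empty chests to open, so the reveals don't change that 5/6; it is now spread over the 1 remaining unopened chest.
P(win by switching) = (5/6) · (1/1) = 5/6.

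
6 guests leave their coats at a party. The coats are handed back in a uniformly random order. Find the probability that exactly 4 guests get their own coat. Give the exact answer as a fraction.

1/48

Choose which 4 of the 6 are fixed: C(6,4) = 15 ways.
The remaining 2 must have no fixed point: D(2) = 1.
P = 15·1/720 = 1/48.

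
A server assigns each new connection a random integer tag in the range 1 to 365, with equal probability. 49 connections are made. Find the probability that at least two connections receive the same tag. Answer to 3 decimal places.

It's easier to compute the probability that all 49 are distinct.
P(all distinct) = 365/365 · 364/365 · ··· · 317/365 ≈ 0.034.
So the probability of at least one match is 1 − 0.034 = 0.966.

0.966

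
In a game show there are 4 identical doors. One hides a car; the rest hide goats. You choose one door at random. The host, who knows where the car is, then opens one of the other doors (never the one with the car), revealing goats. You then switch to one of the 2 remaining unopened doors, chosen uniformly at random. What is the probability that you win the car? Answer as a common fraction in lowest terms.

3/8

Your original door holds the car with probability 1/4, so the other 3 collectively hold it with probability 3/4.
The host can always find an empty door to open, so this doesn't change that 3/4; it is now spread over the 2 remaining unopened doors.
P(win by switching) = (3/4) · (1/2) = 3/8.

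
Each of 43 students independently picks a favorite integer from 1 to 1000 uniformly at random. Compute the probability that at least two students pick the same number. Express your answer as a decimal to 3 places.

0.600

It's easier to compute the probability that all 43 are distinct.
P(all distinct) = 1000/1000 · 999/1000 · ··· · 958/1000 ≈ 0.400.
So the probability of at least one match is 1 − 0.400 = 0.600.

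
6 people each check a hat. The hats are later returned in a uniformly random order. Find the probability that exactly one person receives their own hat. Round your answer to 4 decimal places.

0.3667

Choose which one is fixed: C(6,1) = 6 ways.
The remaining 5 must have no fixed point: D(5) = 44.
P = 6·44/720 = 11/30 ≈ 0.3667.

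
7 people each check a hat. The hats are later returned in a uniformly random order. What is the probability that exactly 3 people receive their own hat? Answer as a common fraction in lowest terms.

Choose which 3 of the 7 are fixed: C(7,3) = 35 ways.
The remaining 4 must have no fixed point: D(4) = 9.
P = 35·9/5040 = 1/16.

1/16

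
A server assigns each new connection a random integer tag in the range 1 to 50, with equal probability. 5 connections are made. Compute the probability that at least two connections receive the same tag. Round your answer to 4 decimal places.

0.1864

It's easier to compute the probability that all 5 are distinct.
P(all distinct) = 50/50 · 49/50 · ··· · 46/50 ≈ 0.8136.
So the probability of at least one match is 1 − 0.8136 = 0.1864.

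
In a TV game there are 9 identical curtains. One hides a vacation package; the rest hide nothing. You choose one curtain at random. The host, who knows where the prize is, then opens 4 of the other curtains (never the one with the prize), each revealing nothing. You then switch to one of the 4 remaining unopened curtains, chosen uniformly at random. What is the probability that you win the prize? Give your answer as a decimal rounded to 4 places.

0.2222

Your original curtain holds the prize with probability 1/9, so the other 8 collectively hold it with probability 8/9.
The host can always find 4 empty curtains to open, so the reveals don't change that 8/9; it is now spread over the 4 remaining unopened curtains.
P(win by switching) = (8/9) · (1/4) = 2/9 ≈ 0.2222.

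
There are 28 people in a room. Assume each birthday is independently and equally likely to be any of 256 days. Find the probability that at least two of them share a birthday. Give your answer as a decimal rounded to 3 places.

It's easier to compute the probability that all 28 are distinct.
P(all distinct) = 256/256 · 255/256 · ··· · 229/256 ≈ 0.216.
So the probability of at least one match is 1 − 0.216 = 0.784.

0.784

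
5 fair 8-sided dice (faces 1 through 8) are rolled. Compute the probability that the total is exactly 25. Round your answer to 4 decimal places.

0.0679

There are 8^5 = 32768 equally likely outcomes.
The number of ordered 5-tuples from {1,…,8} summing to 25 is 2226.
P(sum = 25) = 2226/32768 = 1113/16384 ≈ 0.0679.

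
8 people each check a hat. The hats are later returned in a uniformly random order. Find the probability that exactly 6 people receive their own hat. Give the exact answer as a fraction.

Choose which 6 of the 8 are fixed: C(8,6) = 28 ways.
The remaining 2 must have no fixed point: D(2) = 1.
P = 28·1/40320 = 1/1440.

1/1440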